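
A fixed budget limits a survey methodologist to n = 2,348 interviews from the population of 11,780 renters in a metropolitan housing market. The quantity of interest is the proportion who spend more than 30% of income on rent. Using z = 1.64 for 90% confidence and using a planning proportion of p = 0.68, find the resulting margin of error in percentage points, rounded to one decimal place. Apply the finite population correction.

1.4

Finite-population factor: (N−n)/(N−1) = (11780−2348)/(11780−1) = 0.8007.
SE(p̂) = √[p(1−p)/n · (N−n)/(N−1)] = √[0.2176/2348 × 0.8007] = 0.00861.
E = z × SE = 1.64 × 0.00861 = 0.01413 ≈ 1.4 percentage points.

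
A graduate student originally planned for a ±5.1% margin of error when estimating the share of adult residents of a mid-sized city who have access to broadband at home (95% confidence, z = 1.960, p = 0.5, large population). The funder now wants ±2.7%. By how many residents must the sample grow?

At ±5.1%: n = 1.960² × 0.2500 / 0.051² ≈ 369.24 → 370.
At ±2.7%: n = 1.960² × 0.2500 / 0.027² ≈ 1317.42 → 1318.
Additional respondents: 1318 − 370 = 948.

948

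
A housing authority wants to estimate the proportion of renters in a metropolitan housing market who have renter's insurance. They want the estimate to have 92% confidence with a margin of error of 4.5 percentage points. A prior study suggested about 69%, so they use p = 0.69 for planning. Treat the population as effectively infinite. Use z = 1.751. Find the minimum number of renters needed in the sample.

324

With p = 0.69, p(1−p) = 0.2139.
n = z²·p(1−p)/E² = 1.751² × 0.2139 / 0.045² = 3.0660 × 0.2139 / 0.002025 ≈ 323.86.
Rounding up gives n = 324.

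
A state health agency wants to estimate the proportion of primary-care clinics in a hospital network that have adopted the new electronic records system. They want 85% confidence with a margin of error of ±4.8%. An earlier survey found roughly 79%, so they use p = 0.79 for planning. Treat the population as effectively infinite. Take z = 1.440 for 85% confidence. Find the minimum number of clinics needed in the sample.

With p = 0.79, p(1−p) = 0.1659.
n = z²·p(1−p)/E² = 1.440² × 0.1659 / 0.048² = 2.0736 × 0.1659 / 0.002304 ≈ 149.31.
Rounding up gives n = 150.

150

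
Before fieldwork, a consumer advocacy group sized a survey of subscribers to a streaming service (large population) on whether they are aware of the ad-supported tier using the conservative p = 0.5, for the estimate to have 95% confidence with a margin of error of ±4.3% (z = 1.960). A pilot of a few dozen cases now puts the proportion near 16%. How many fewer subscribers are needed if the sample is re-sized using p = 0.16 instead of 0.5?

240

Conservative (p = 0.5): n = 1.960² × 0.25 / 0.043² ≈ 519.42 → 520.
Using p = 0.16: p(1−p) = 0.1344, so n = 1.960² × 0.1344 / 0.043² ≈ 279.24 → 280.
Reduction: 520 − 280 = 240.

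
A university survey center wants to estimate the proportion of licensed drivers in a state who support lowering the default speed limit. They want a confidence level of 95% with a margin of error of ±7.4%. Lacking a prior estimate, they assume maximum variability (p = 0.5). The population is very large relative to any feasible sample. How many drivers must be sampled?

For 95% confidence, z = 1.960.
With p = 0.5, p(1−p) = 0.25.
n = z²·p(1−p)/E² = 1.960² × 0.2500 / 0.074² = 3.8416 × 0.2500 / 0.005476 ≈ 175.38.
Rounding up gives n = 176.

176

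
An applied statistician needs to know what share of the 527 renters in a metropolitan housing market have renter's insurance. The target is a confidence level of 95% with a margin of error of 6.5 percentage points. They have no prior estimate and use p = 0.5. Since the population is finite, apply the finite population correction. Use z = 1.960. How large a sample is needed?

Unadjusted: n₀ = 1.960² × 0.50 × 0.50 / 0.065² ≈ 227.31, so n₀ = 228.
Finite population correction with N = 527: n = n₀ / (1 + (n₀−1)/N) = 228 / (1 + 227/527) = 228 / 1.4307 ≈ 159.36.
Rounding up, n = 160.

160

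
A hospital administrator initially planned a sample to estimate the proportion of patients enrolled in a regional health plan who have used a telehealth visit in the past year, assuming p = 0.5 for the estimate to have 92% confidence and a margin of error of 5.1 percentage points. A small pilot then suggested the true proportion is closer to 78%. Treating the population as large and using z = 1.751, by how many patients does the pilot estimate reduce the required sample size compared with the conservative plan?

Conservative (p = 0.5): n = 1.751² × 0.25 / 0.051² ≈ 294.69 → 295.
Using p = 0.78: p(1−p) = 0.1716, so n = 1.751² × 0.1716 / 0.051² ≈ 202.28 → 203.
Reduction: 295 − 203 = 92.

92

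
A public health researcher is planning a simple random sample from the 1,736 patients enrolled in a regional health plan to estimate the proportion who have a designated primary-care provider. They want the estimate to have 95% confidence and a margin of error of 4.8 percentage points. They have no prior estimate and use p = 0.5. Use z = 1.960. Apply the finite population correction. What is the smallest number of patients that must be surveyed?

Unadjusted: n₀ = 1.960² × 0.50 × 0.50 / 0.048² ≈ 416.84, so n₀ = 417.
Finite population correction with N = 1,736: n = n₀ / (1 + (n₀−1)/N) = 417 / (1 + 416/1736) = 417 / 1.2396 ≈ 336.39.
Rounding up, n = 337.

337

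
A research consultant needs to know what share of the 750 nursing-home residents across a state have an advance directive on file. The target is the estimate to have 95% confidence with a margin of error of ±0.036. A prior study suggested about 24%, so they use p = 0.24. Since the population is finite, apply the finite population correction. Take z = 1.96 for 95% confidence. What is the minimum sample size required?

Unadjusted: n₀ = 1.96² × 0.24 × 0.76 / 0.036² ≈ 540.67, so n₀ = 541.
Finite population correction with N = 750: n = n₀ / (1 + (n₀−1)/N) = 541 / (1 + 540/750) = 541 / 1.7200 ≈ 314.53.
Rounding up, n = 315.

315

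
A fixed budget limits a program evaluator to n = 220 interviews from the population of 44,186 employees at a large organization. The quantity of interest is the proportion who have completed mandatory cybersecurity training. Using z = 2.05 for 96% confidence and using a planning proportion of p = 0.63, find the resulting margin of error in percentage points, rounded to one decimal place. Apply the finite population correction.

6.7

Finite-population factor: (N−n)/(N−1) = (44186−220)/(44186−1) = 0.9950.
SE(p̂) = √[p(1−p)/n · (N−n)/(N−1)] = √[0.2331/220 × 0.9950] = 0.03247.
E = z × SE = 2.05 × 0.03247 = 0.06656 ≈ 6.7 percentage points.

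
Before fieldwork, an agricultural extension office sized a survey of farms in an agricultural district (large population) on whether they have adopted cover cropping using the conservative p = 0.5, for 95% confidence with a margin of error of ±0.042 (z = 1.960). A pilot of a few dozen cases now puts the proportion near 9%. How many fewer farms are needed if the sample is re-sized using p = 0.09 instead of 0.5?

Conservative (p = 0.5): n = 1.960² × 0.25 / 0.042² ≈ 544.44 → 545.
Using p = 0.09: p(1−p) = 0.0819, so n = 1.960² × 0.0819 / 0.042² ≈ 178.36 → 179.
Reduction: 545 − 179 = 366.

366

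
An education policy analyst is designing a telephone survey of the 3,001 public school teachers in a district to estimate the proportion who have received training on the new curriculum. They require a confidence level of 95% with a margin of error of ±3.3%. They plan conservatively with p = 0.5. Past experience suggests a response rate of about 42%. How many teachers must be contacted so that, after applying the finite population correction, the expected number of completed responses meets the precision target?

1624

For 95% confidence, z = 1.960.
Completed interviews needed (unadjusted): n₀ = 1.960² × 0.2500 / 0.033² ≈ 881.91 → 882.
FPC for N = 3,001: n = 882 / (1 + 881/3001) = 882 / 1.2936 ≈ 681.83 → 682.
At a 42% response rate, contacts needed = 682 / 0.42 ≈ 1623.81 → 1624.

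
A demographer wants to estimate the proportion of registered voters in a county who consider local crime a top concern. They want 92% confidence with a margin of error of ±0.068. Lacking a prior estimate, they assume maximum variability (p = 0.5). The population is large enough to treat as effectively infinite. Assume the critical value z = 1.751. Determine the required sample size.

166

With p = 0.5, p(1−p) = 0.25.
n = z²·p(1−p)/E² = 1.751² × 0.2500 / 0.068² = 3.0660 × 0.2500 / 0.004624 ≈ 165.77.
Rounding up gives n = 166.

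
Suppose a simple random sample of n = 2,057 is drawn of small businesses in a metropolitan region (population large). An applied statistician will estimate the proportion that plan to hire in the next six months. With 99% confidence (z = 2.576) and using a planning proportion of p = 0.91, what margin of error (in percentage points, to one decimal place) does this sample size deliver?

SE(p̂) = √[p(1−p)/n] = √[0.0819/2057] = 0.00631.
E = z × SE = 2.576 × 0.00631 = 0.01625, or 1.6 percentage points.

1.6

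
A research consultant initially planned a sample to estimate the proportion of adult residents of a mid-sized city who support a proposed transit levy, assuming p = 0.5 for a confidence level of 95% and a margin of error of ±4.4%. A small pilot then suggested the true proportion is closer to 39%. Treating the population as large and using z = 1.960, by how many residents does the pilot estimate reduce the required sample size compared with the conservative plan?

Conservative (p = 0.5): n = 1.960² × 0.25 / 0.044² ≈ 496.07 → 497.
Using p = 0.39: p(1−p) = 0.2379, so n = 1.960² × 0.2379 / 0.044² ≈ 472.06 → 473.
Reduction: 497 − 473 = 24.

24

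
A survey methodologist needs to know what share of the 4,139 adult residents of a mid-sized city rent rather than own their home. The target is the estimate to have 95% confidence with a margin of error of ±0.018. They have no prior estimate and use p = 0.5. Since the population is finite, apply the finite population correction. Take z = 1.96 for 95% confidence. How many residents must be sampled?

Unadjusted: n₀ = 1.96² × 0.50 × 0.50 / 0.018² ≈ 2964.20, so n₀ = 2965.
Finite population correction with N = 4,139: n = n₀ / (1 + (n₀−1)/N) = 2965 / (1 + 2964/4139) = 2965 / 1.7161 ≈ 1727.74.
Rounding up, n = 1728.

1728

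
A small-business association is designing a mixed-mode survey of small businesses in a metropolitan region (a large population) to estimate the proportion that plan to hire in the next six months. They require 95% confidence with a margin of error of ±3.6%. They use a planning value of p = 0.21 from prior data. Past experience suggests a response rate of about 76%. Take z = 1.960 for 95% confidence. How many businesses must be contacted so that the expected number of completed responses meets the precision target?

648

Completed interviews needed: n₀ = 1.960² × 0.1659 / 0.036² ≈ 491.76 → 492.
At a 76% response rate, contacts needed = 492 / 0.76 ≈ 647.37 → 648.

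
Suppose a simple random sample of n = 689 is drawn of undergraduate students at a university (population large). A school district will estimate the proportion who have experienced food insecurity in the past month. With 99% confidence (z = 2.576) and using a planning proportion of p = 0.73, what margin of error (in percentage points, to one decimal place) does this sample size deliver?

4.4

SE(p̂) = √[p(1−p)/n] = √[0.1971/689] = 0.01691.
E = z × SE = 2.576 × 0.01691 = 0.04357, or 4.4 percentage points.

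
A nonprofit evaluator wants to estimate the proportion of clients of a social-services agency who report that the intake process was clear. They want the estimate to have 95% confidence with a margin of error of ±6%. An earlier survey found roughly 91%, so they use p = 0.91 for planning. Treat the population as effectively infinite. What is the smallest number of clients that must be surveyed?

88

For 95% confidence, z = 1.960.
With p = 0.91, p(1−p) = 0.0819.
n = z²·p(1−p)/E² = 1.960² × 0.0819 / 0.060² = 3.8416 × 0.0819 / 0.003600 ≈ 87.40.
Rounding up gives n = 88.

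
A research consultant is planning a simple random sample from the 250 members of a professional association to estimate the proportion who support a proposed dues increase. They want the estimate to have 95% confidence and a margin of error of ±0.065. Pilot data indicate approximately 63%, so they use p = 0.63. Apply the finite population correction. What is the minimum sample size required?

115

For 95% confidence, z = 1.960.
Unadjusted: n₀ = 1.960² × 0.63 × 0.37 / 0.065² ≈ 211.95, so n₀ = 212.
Finite population correction with N = 250: n = n₀ / (1 + (n₀−1)/N) = 212 / (1 + 211/250) = 212 / 1.8440 ≈ 114.97.
Rounding up, n = 115.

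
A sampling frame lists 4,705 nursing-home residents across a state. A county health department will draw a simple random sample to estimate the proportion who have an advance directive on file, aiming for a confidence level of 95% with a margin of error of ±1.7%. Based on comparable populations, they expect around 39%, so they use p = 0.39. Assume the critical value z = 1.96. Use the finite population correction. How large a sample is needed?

1892

Unadjusted: n₀ = 1.96² × 0.39 × 0.61 / 0.017² ≈ 3162.34, so n₀ = 3163.
Finite population correction with N = 4,705: n = n₀ / (1 + (n₀−1)/N) = 3163 / (1 + 3162/4705) = 3163 / 1.6721 ≈ 1891.69.
Rounding up, n = 1892.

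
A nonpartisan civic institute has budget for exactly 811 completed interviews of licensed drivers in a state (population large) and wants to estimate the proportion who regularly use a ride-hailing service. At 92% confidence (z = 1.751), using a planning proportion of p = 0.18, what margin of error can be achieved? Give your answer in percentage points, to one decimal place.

2.4

SE(p̂) = √[p(1−p)/n] = √[0.1476/811] = 0.01349.
E = z × SE = 1.751 × 0.01349 = 0.02362, or 2.4 percentage points.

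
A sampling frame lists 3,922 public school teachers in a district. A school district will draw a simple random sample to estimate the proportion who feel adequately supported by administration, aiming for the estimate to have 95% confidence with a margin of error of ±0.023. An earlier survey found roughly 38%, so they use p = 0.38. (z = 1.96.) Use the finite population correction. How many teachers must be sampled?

Unadjusted: n₀ = 1.96² × 0.38 × 0.62 / 0.023² ≈ 1710.93, so n₀ = 1711.
Finite population correction with N = 3,922: n = n₀ / (1 + (n₀−1)/N) = 1711 / (1 + 1710/3922) = 1711 / 1.4360 ≈ 1191.50.
Rounding up, n = 1192.

1192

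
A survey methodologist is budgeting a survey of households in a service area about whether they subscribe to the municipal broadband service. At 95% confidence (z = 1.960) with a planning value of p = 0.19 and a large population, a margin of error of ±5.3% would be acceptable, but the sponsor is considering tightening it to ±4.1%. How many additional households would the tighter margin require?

At ±5.3%: n = 1.960² × 0.1539 / 0.053² ≈ 210.47 → 211.
At ±4.1%: n = 1.960² × 0.1539 / 0.041² ≈ 351.71 → 352.
Additional respondents: 352 − 211 = 141.

141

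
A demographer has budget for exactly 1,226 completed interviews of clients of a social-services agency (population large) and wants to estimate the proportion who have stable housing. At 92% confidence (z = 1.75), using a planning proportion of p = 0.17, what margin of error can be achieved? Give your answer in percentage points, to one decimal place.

SE(p̂) = √[p(1−p)/n] = √[0.1411/1226] = 0.01073.
E = z × SE = 1.75 × 0.01073 = 0.01877, or 1.9 percentage points.

1.9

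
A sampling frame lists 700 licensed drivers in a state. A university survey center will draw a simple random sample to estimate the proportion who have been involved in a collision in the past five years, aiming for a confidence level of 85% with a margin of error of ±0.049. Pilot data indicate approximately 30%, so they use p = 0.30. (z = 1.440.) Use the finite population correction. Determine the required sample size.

145

Unadjusted: n₀ = 1.440² × 0.30 × 0.70 / 0.049² ≈ 181.36, so n₀ = 182.
Finite population correction with N = 700: n = n₀ / (1 + (n₀−1)/N) = 182 / (1 + 181/700) = 182 / 1.2586 ≈ 144.61.
Rounding up, n = 145.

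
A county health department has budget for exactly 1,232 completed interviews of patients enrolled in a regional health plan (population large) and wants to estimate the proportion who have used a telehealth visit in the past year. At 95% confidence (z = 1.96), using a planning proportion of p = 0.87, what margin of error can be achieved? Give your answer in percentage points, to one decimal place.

SE(p̂) = √[p(1−p)/n] = √[0.1131/1232] = 0.00958.
E = z × SE = 1.96 × 0.00958 = 0.01878, or 1.9 percentage points.

1.9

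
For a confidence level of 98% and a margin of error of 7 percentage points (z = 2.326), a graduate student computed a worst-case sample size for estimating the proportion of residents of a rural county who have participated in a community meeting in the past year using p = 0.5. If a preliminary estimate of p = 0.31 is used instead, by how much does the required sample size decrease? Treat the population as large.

40

Conservative (p = 0.5): n = 2.326² × 0.25 / 0.070² ≈ 276.03 → 277.
Using p = 0.31: p(1−p) = 0.2139, so n = 2.326² × 0.2139 / 0.070² ≈ 236.18 → 237.
Reduction: 277 − 237 = 40.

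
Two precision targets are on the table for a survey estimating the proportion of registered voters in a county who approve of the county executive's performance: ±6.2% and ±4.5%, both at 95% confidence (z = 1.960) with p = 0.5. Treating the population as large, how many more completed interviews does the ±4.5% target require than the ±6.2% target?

At ±6.2%: n = 1.960² × 0.2500 / 0.062² ≈ 249.84 → 250.
At ±4.5%: n = 1.960² × 0.2500 / 0.045² ≈ 474.27 → 475.
Additional respondents: 475 − 250 = 225.

225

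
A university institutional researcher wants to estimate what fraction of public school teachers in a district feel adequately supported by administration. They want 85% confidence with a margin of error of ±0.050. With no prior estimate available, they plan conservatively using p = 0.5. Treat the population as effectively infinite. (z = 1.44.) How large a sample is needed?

With p = 0.5, p(1−p) = 0.25.
n = z²·p(1−p)/E² = 1.44² × 0.2500 / 0.050² = 2.0736 × 0.2500 / 0.002500 ≈ 207.36.
Rounding up gives n = 208.

208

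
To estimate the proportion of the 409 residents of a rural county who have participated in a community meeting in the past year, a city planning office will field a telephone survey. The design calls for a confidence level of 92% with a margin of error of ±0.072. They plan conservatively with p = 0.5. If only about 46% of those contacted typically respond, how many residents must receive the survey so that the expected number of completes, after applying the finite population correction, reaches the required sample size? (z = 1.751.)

Completed interviews needed (unadjusted): n₀ = 1.751² × 0.2500 / 0.072² ≈ 147.86 → 148.
FPC for N = 409: n = 148 / (1 + 147/409) = 148 / 1.3594 ≈ 108.87 → 109.
At a 46% response rate, contacts needed = 109 / 0.46 ≈ 236.96 → 237.

237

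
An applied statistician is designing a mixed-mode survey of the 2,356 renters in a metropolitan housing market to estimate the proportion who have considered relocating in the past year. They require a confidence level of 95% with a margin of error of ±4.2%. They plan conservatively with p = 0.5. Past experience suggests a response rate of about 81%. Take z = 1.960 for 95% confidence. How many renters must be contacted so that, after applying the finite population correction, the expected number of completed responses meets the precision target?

Completed interviews needed (unadjusted): n₀ = 1.960² × 0.2500 / 0.042² ≈ 544.44 → 545.
FPC for N = 2,356: n = 545 / (1 + 544/2356) = 545 / 1.2309 ≈ 442.77 → 443.
At an 81% response rate, contacts needed = 443 / 0.81 ≈ 546.91 → 547.

547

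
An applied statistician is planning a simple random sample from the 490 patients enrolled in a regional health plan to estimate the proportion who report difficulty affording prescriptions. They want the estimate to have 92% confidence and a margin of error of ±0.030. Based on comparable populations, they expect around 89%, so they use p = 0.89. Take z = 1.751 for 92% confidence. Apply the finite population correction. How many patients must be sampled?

Unadjusted: n₀ = 1.751² × 0.89 × 0.11 / 0.030² ≈ 333.51, so n₀ = 334.
Finite population correction with N = 490: n = n₀ / (1 + (n₀−1)/N) = 334 / (1 + 333/490) = 334 / 1.6796 ≈ 198.86.
Rounding up, n = 199.

199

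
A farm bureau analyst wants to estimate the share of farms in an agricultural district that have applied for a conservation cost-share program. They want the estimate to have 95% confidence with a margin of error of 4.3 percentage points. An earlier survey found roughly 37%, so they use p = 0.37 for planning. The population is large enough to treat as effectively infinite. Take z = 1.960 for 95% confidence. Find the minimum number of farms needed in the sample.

With p = 0.37, p(1−p) = 0.2331.
n = z²·p(1−p)/E² = 1.960² × 0.2331 / 0.043² = 3.8416 × 0.2331 / 0.001849 ≈ 484.30.
Rounding up gives n = 485.

485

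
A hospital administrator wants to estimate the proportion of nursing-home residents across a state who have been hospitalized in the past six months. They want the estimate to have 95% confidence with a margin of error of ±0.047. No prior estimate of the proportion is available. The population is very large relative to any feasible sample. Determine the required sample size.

435

For 95% confidence, z = 1.96.
With no prior estimate, use p = 0.5, giving p(1−p) = 0.25.
n = z²·p(1−p)/E² = 1.96² × 0.2500 / 0.047² = 3.8416 × 0.2500 / 0.002209 ≈ 434.77.
Rounding up gives n = 435.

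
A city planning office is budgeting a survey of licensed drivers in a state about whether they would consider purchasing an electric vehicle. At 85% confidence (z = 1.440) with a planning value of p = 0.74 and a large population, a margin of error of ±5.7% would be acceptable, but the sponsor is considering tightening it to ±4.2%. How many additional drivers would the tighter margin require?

At ±5.7%: n = 1.440² × 0.1924 / 0.057² ≈ 122.79 → 123.
At ±4.2%: n = 1.440² × 0.1924 / 0.042² ≈ 226.17 → 227.
Additional respondents: 227 − 123 = 104.

104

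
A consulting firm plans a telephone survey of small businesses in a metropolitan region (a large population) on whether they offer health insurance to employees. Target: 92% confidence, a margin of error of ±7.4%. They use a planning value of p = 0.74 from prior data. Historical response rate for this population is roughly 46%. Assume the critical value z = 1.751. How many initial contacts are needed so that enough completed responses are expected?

235

Completed interviews needed: n₀ = 1.751² × 0.1924 / 0.074² ≈ 107.72 → 108.
At a 46% response rate, contacts needed = 108 / 0.46 ≈ 234.78 → 235.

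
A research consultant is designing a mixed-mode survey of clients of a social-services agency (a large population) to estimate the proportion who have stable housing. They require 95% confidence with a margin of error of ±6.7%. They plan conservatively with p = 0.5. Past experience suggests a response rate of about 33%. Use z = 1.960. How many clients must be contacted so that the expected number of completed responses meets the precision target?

649

Completed interviews needed: n₀ = 1.960² × 0.2500 / 0.067² ≈ 213.95 → 214.
At a 33% response rate, contacts needed = 214 / 0.33 ≈ 648.48 → 649.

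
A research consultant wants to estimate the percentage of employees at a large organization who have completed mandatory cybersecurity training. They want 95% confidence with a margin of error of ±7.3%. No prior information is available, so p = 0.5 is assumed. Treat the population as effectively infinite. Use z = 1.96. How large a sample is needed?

With p = 0.5, p(1−p) = 0.25.
n = z²·p(1−p)/E² = 1.96² × 0.2500 / 0.073² = 3.8416 × 0.2500 / 0.005329 ≈ 180.22.
Rounding up gives n = 181.

181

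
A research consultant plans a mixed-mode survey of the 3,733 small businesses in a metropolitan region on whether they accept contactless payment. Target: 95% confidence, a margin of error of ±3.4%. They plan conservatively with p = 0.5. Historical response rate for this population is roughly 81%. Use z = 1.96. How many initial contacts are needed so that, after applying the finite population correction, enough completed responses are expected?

840

Completed interviews needed (unadjusted): n₀ = 1.96² × 0.2500 / 0.034² ≈ 830.80 → 831.
FPC for N = 3,733: n = 831 / (1 + 830/3733) = 831 / 1.2223 ≈ 679.84 → 680.
At an 81% response rate, contacts needed = 680 / 0.81 ≈ 839.51 → 840.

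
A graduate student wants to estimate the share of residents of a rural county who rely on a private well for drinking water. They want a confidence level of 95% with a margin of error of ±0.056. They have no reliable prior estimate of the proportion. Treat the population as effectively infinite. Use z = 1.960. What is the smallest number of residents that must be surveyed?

With no prior estimate, use p = 0.5, giving p(1−p) = 0.25.
n = z²·p(1−p)/E² = 1.960² × 0.2500 / 0.056² = 3.8416 × 0.2500 / 0.003136 ≈ 306.25.
Rounding up gives n = 307.

307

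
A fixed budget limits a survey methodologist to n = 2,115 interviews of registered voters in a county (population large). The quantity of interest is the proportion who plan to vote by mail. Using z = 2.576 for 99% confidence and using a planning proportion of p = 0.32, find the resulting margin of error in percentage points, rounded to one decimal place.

SE(p̂) = √[p(1−p)/n] = √[0.2176/2115] = 0.01014.
E = z × SE = 2.576 × 0.01014 = 0.02613, or 2.6 percentage points.

2.6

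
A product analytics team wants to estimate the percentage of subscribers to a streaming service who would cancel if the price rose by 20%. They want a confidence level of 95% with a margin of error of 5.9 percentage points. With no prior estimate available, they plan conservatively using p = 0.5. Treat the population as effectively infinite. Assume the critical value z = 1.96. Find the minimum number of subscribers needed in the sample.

276

With p = 0.5, p(1−p) = 0.25.
n = z²·p(1−p)/E² = 1.96² × 0.2500 / 0.059² = 3.8416 × 0.2500 / 0.003481 ≈ 275.90.
Rounding up gives n = 276.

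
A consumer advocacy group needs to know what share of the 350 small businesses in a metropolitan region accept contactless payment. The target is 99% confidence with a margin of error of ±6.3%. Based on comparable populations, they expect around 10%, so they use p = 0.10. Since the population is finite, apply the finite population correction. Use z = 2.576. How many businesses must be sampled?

106

Unadjusted: n₀ = 2.576² × 0.10 × 0.90 / 0.063² ≈ 150.47, so n₀ = 151.
Finite population correction with N = 350: n = n₀ / (1 + (n₀−1)/N) = 151 / (1 + 150/350) = 151 / 1.4286 ≈ 105.70.
Rounding up, n = 106.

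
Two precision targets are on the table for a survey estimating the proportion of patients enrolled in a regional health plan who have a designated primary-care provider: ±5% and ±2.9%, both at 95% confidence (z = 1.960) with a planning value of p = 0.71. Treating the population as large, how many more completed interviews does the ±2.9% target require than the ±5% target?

At ±5%: n = 1.960² × 0.2059 / 0.050² ≈ 316.39 → 317.
At ±2.9%: n = 1.960² × 0.2059 / 0.029² ≈ 940.53 → 941.
Additional respondents: 941 − 317 = 624.

624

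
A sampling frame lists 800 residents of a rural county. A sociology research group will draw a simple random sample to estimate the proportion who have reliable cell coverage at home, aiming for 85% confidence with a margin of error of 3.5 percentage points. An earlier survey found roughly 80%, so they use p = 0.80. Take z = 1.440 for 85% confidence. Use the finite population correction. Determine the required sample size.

203

Unadjusted: n₀ = 1.440² × 0.80 × 0.20 / 0.035² ≈ 270.84, so n₀ = 271.
Finite population correction with N = 800: n = n₀ / (1 + (n₀−1)/N) = 271 / (1 + 270/800) = 271 / 1.3375 ≈ 202.62.
Rounding up, n = 203.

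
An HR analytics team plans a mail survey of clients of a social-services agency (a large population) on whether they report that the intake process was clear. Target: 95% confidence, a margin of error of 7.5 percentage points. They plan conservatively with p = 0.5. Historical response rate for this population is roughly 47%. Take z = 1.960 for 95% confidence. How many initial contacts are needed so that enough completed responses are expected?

364

Completed interviews needed: n₀ = 1.960² × 0.2500 / 0.075² ≈ 170.74 → 171.
At a 47% response rate, contacts needed = 171 / 0.47 ≈ 363.83 → 364.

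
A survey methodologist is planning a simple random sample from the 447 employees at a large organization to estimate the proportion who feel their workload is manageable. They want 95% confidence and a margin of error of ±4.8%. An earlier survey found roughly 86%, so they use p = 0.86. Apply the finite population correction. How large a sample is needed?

139

For 95% confidence, z = 1.960.
Unadjusted: n₀ = 1.960² × 0.86 × 0.14 / 0.048² ≈ 200.75, so n₀ = 201.
Finite population correction with N = 447: n = n₀ / (1 + (n₀−1)/N) = 201 / (1 + 200/447) = 201 / 1.4474 ≈ 138.87.
Rounding up, n = 139.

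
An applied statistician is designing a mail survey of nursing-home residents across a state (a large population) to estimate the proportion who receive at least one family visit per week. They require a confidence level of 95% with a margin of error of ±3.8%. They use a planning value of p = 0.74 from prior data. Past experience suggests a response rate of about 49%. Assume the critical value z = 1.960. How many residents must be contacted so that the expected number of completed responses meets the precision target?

Completed interviews needed: n₀ = 1.960² × 0.1924 / 0.038² ≈ 511.86 → 512.
At a 49% response rate, contacts needed = 512 / 0.49 ≈ 1044.90 → 1045.

1045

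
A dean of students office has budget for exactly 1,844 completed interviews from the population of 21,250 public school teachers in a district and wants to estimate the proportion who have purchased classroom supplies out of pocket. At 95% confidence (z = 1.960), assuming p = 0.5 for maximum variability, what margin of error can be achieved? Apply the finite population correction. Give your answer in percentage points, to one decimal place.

2.2

Finite-population factor: (N−n)/(N−1) = (21250−1844)/(21250−1) = 0.9133.
SE(p̂) = √[p(1−p)/n · (N−n)/(N−1)] = √[0.2500/1844 × 0.9133] = 0.01113.
E = z × SE = 1.960 × 0.01113 = 0.02181 ≈ 2.2 percentage points.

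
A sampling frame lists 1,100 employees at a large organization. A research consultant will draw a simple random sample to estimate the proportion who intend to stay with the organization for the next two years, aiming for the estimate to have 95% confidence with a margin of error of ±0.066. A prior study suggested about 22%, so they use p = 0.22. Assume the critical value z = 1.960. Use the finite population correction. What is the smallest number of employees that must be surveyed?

Unadjusted: n₀ = 1.960² × 0.22 × 0.78 / 0.066² ≈ 151.34, so n₀ = 152.
Finite population correction with N = 1,100: n = n₀ / (1 + (n₀−1)/N) = 152 / (1 + 151/1100) = 152 / 1.1373 ≈ 133.65.
Rounding up, n = 134.

134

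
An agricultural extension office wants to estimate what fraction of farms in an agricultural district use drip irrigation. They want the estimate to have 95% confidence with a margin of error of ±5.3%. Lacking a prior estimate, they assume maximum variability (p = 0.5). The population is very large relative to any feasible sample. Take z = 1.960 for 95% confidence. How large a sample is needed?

342

With p = 0.5, p(1−p) = 0.25.
n = z²·p(1−p)/E² = 1.960² × 0.2500 / 0.053² = 3.8416 × 0.2500 / 0.002809 ≈ 341.90.
Rounding up gives n = 342.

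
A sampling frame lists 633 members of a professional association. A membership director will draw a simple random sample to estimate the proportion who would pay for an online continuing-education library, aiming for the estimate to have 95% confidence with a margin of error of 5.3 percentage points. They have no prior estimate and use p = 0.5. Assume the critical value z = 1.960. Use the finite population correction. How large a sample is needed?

Unadjusted: n₀ = 1.960² × 0.50 × 0.50 / 0.053² ≈ 341.90, so n₀ = 342.
Finite population correction with N = 633: n = n₀ / (1 + (n₀−1)/N) = 342 / (1 + 341/633) = 342 / 1.5387 ≈ 222.26.
Rounding up, n = 223.

223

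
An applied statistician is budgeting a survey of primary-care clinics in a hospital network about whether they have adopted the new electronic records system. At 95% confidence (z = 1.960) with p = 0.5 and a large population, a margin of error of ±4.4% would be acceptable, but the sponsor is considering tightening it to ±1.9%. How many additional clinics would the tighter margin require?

At ±4.4%: n = 1.960² × 0.2500 / 0.044² ≈ 496.07 → 497.
At ±1.9%: n = 1.960² × 0.2500 / 0.019² ≈ 2660.39 → 2661.
Additional respondents: 2661 − 497 = 2164.

2164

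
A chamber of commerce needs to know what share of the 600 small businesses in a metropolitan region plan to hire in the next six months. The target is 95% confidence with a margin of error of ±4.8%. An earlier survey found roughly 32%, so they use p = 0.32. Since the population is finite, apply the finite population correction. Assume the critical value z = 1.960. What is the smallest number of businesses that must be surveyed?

Unadjusted: n₀ = 1.960² × 0.32 × 0.68 / 0.048² ≈ 362.82, so n₀ = 363.
Finite population correction with N = 600: n = n₀ / (1 + (n₀−1)/N) = 363 / (1 + 362/600) = 363 / 1.6033 ≈ 226.40.
Rounding up, n = 227.

227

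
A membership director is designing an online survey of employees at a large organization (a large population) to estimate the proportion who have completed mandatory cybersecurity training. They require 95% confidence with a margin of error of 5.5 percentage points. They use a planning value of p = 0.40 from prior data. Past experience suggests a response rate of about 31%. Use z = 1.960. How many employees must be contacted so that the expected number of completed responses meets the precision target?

Completed interviews needed: n₀ = 1.960² × 0.2400 / 0.055² ≈ 304.79 → 305.
At a 31% response rate, contacts needed = 305 / 0.31 ≈ 983.87 → 984.

984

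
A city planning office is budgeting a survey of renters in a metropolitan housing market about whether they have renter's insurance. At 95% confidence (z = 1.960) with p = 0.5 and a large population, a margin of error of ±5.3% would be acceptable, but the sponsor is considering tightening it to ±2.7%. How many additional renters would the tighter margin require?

976

At ±5.3%: n = 1.960² × 0.2500 / 0.053² ≈ 341.90 → 342.
At ±2.7%: n = 1.960² × 0.2500 / 0.027² ≈ 1317.42 → 1318.
Additional respondents: 1318 − 342 = 976.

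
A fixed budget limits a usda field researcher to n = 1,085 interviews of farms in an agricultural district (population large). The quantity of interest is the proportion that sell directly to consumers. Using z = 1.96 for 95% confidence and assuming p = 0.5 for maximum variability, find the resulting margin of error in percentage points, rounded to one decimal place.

SE(p̂) = √[p(1−p)/n] = √[0.2500/1085] = 0.01518.
E = z × SE = 1.96 × 0.01518 = 0.02975, or 3.0 percentage points.

3.0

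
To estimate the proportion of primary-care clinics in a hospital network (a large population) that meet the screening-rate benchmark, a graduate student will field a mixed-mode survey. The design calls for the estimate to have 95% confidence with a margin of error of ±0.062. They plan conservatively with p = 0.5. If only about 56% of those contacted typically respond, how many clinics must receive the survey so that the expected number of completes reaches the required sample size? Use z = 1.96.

Completed interviews needed: n₀ = 1.96² × 0.2500 / 0.062² ≈ 249.84 → 250.
At a 56% response rate, contacts needed = 250 / 0.56 ≈ 446.43 → 447.

447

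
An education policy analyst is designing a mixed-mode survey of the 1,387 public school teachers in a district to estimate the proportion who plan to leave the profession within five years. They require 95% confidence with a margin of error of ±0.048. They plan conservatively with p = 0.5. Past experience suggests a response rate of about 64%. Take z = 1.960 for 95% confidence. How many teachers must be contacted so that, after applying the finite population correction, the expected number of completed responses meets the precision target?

502

Completed interviews needed (unadjusted): n₀ = 1.960² × 0.2500 / 0.048² ≈ 416.84 → 417.
FPC for N = 1,387: n = 417 / (1 + 416/1387) = 417 / 1.2999 ≈ 320.79 → 321.
At a 64% response rate, contacts needed = 321 / 0.64 ≈ 501.56 → 502.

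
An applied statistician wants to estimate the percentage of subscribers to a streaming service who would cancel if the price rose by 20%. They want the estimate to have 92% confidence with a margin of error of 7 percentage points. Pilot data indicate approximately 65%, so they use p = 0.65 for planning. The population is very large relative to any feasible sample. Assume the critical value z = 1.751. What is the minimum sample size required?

143

With p = 0.65, p(1−p) = 0.2275.
n = z²·p(1−p)/E² = 1.751² × 0.2275 / 0.070² = 3.0660 × 0.2275 / 0.004900 ≈ 142.35.
Rounding up gives n = 143.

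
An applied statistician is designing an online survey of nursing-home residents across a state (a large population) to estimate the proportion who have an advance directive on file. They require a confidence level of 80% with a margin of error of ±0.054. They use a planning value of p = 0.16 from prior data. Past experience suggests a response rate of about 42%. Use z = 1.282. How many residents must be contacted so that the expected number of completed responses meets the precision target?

181

Completed interviews needed: n₀ = 1.282² × 0.1344 / 0.054² ≈ 75.75 → 76.
At a 42% response rate, contacts needed = 76 / 0.42 ≈ 180.95 → 181.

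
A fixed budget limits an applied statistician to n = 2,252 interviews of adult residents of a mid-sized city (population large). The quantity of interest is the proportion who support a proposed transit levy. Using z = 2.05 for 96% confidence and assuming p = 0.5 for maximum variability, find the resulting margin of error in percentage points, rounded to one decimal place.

SE(p̂) = √[p(1−p)/n] = √[0.2500/2252] = 0.01054.
E = z × SE = 2.05 × 0.01054 = 0.02160, or 2.2 percentage points.

2.2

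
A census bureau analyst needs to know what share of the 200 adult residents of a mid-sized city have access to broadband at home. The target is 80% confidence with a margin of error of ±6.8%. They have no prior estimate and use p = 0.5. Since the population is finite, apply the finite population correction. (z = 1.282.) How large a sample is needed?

62

Unadjusted: n₀ = 1.282² × 0.50 × 0.50 / 0.068² ≈ 88.86, so n₀ = 89.
Finite population correction with N = 200: n = n₀ / (1 + (n₀−1)/N) = 89 / (1 + 88/200) = 89 / 1.4400 ≈ 61.81.
Rounding up, n = 62.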